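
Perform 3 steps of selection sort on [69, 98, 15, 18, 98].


Initial: [69, 98, 15, 18, 98]
Step 1: min=15 at 2
  Swap: [15, 98, 69, 18, 98]
Step 2: min=18 at 3
  Swap: [15, 18, 69, 98, 98]
Step 3: min=69 at 2
  Swap: [15, 18, 69, 98, 98]

After 3 steps: [15, 18, 69, 98, 98]


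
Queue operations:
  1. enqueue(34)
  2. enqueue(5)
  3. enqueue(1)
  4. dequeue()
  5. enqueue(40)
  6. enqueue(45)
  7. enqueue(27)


enqueue(34) -> [34]
enqueue(5) -> [34, 5]
enqueue(1) -> [34, 5, 1]
dequeue()->34, [5, 1]
enqueue(40) -> [5, 1, 40]
enqueue(45) -> [5, 1, 40, 45]
enqueue(27) -> [5, 1, 40, 45, 27]

Final queue: [5, 1, 40, 45, 27]


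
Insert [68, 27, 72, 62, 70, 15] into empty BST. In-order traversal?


Insert 68: root
Insert 27: L from 68
Insert 72: R from 68
Insert 62: L from 68 -> R from 27
Insert 70: R from 68 -> L from 72
Insert 15: L from 68 -> L from 27

In-order: [15, 27, 62, 68, 70, 72]


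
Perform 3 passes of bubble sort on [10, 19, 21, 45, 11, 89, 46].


Initial: [10, 19, 21, 45, 11, 89, 46]
Pass 1: [10, 19, 21, 11, 45, 46, 89] (2 swaps)
Pass 2: [10, 19, 11, 21, 45, 46, 89] (1 swaps)
Pass 3: [10, 11, 19, 21, 45, 46, 89] (1 swaps)

After 3 passes: [10, 11, 19, 21, 45, 46, 89]


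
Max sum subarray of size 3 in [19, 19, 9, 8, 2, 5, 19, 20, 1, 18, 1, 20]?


[0:3]: 47
[1:4]: 36
[2:5]: 19
[3:6]: 15
[4:7]: 26
[5:8]: 44
[6:9]: 40
[7:10]: 39
[8:11]: 20
[9:12]: 39

Max: 47 at [0:3]


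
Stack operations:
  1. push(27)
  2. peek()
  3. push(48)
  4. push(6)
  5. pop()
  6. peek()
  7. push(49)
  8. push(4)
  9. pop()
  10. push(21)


push(27) -> [27]
peek()->27
push(48) -> [27, 48]
push(6) -> [27, 48, 6]
pop()->6, [27, 48]
peek()->48
push(49) -> [27, 48, 49]
push(4) -> [27, 48, 49, 4]
pop()->4, [27, 48, 49]
push(21) -> [27, 48, 49, 21]

Final stack: [27, 48, 49, 21]


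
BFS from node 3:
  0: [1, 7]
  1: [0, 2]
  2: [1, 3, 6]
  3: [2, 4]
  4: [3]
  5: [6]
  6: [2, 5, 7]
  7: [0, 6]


Visit 3, enqueue [2, 4]
Visit 2, enqueue [1, 6]
Visit 4, enqueue []
Visit 1, enqueue [0]
Visit 6, enqueue [5, 7]
Visit 0, enqueue []
Visit 5, enqueue []
Visit 7, enqueue []

BFS order: [3, 2, 4, 1, 6, 0, 5, 7]


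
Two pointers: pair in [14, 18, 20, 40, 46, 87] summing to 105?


lo=0(14)+hi=5(87)=101
lo=1(18)+hi=5(87)=105

Yes: 18+87=105


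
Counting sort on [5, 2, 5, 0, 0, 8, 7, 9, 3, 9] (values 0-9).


Input: [5, 2, 5, 0, 0, 8, 7, 9, 3, 9]
Counts: [2, 0, 1, 1, 0, 2, 0, 1, 1, 2]

Sorted: [0, 0, 2, 3, 5, 5, 7, 8, 9, 9]


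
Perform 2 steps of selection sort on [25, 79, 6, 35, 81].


Initial: [25, 79, 6, 35, 81]
Step 1: min=6 at 2
  Swap: [6, 79, 25, 35, 81]
Step 2: min=25 at 2
  Swap: [6, 25, 79, 35, 81]

After 2 steps: [6, 25, 79, 35, 81]


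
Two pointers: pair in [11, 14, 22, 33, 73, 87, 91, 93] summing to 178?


lo=0(11)+hi=7(93)=104
lo=1(14)+hi=7(93)=107
lo=2(22)+hi=7(93)=115
lo=3(33)+hi=7(93)=126
lo=4(73)+hi=7(93)=166
lo=5(87)+hi=7(93)=180
lo=5(87)+hi=6(91)=178

Yes: 87+91=178


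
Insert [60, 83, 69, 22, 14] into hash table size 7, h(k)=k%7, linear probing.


Insert 60: h=4 -> slot 4
Insert 83: h=6 -> slot 6
Insert 69: h=6, 1 probes -> slot 0
Insert 22: h=1 -> slot 1
Insert 14: h=0, 2 probes -> slot 2

Table: [69, 22, 14, None, 60, None, 83]


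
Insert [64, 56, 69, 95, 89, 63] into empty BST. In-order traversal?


Insert 64: root
Insert 56: L from 64
Insert 69: R from 64
Insert 95: R from 64 -> R from 69
Insert 89: R from 64 -> R from 69 -> L from 95
Insert 63: L from 64 -> R from 56

In-order: [56, 63, 64, 69, 89, 95]


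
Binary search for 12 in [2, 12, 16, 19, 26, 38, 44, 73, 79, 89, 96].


Step 1: lo=0, hi=10, mid=5, val=38
Step 2: lo=0, hi=4, mid=2, val=16
Step 3: lo=0, hi=1, mid=0, val=2
Step 4: lo=1, hi=1, mid=1, val=12

Found at index 1


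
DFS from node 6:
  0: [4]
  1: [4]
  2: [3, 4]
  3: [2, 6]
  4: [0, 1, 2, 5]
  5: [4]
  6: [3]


Visit 6, push [3]
Visit 3, push [2]
Visit 2, push [4]
Visit 4, push [5, 1, 0]
Visit 0, push []
Visit 1, push []
Visit 5, push []

DFS order: [6, 3, 2, 4, 0, 1, 5]


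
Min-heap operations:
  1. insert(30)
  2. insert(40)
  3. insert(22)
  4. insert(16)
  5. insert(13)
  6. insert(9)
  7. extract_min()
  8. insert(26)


insert(30) -> [30]
insert(40) -> [30, 40]
insert(22) -> [22, 40, 30]
insert(16) -> [16, 22, 30, 40]
insert(13) -> [13, 16, 30, 40, 22]
insert(9) -> [9, 16, 13, 40, 22, 30]
extract_min()->9, [13, 16, 30, 40, 22]
insert(26) -> [13, 16, 26, 40, 22, 30]

Final heap: [13, 16, 26, 40, 22, 30]


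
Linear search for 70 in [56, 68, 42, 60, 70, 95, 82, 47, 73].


i=0: 56!=70
i=1: 68!=70
i=2: 42!=70
i=3: 60!=70
i=4: 70==70 found!

Found at 4, 5 comps


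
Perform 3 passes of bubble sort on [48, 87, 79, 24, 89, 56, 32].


Initial: [48, 87, 79, 24, 89, 56, 32]
Pass 1: [48, 79, 24, 87, 56, 32, 89] (4 swaps)
Pass 2: [48, 24, 79, 56, 32, 87, 89] (3 swaps)
Pass 3: [24, 48, 56, 32, 79, 87, 89] (3 swaps)

After 3 passes: [24, 48, 56, 32, 79, 87, 89]


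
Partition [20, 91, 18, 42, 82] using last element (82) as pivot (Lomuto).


Pivot: 82
  20 <= 82: advance i (no swap)
  18 <= 82: swap -> [20, 18, 91, 42, 82]
  42 <= 82: swap -> [20, 18, 42, 91, 82]
Place pivot at 3: [20, 18, 42, 82, 91]

Partitioned: [20, 18, 42, 82, 91]


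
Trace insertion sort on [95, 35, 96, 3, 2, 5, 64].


Initial: [95, 35, 96, 3, 2, 5, 64]
Insert 35: [35, 95, 96, 3, 2, 5, 64]
Insert 96: [35, 95, 96, 3, 2, 5, 64]
Insert 3: [3, 35, 95, 96, 2, 5, 64]
Insert 2: [2, 3, 35, 95, 96, 5, 64]
Insert 5: [2, 3, 5, 35, 95, 96, 64]
Insert 64: [2, 3, 5, 35, 64, 95, 96]

Sorted: [2, 3, 5, 35, 64, 95, 96]


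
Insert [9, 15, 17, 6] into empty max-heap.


Insert 9: [9]
Insert 15: [15, 9]
Insert 17: [17, 9, 15]
Insert 6: [17, 9, 15, 6]

Final heap: [17, 9, 15, 6]


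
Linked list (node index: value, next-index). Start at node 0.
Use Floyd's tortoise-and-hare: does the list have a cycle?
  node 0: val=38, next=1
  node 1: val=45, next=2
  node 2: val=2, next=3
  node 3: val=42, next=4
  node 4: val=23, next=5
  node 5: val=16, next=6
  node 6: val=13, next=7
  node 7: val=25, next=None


Floyd's tortoise (slow, +1) and hare (fast, +2):
  init: slow=0, fast=0
  step 1: slow=1, fast=2
  step 2: slow=2, fast=4
  step 3: slow=3, fast=6
  step 4: fast 6->7->None, no cycle

Cycle: no


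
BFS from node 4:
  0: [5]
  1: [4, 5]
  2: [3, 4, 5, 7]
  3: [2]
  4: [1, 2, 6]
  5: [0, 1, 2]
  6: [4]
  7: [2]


Visit 4, enqueue [1, 2, 6]
Visit 1, enqueue [5]
Visit 2, enqueue [3, 7]
Visit 6, enqueue []
Visit 5, enqueue [0]
Visit 3, enqueue []
Visit 7, enqueue []
Visit 0, enqueue []

BFS order: [4, 1, 2, 6, 5, 3, 7, 0]


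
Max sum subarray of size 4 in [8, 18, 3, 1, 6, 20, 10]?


[0:4]: 30
[1:5]: 28
[2:6]: 30
[3:7]: 37

Max: 37 at [3:7]


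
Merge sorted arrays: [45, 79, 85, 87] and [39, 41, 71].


Take 39 from B
Take 41 from B
Take 45 from A
Take 71 from B

Merged: [39, 41, 45, 71, 79, 85, 87]


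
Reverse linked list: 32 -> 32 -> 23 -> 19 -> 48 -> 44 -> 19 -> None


Step 1: curr=32, set curr.next=prev(None) | reversed so far: 32
Step 2: curr=32, set curr.next=prev(32) | reversed so far: 32 -> 32
Step 3: curr=23, set curr.next=prev(32) | reversed so far: 23 -> 32 -> 32
Step 4: curr=19, set curr.next=prev(23) | reversed so far: 19 -> 23 -> 32 -> 32
Step 5: curr=48, set curr.next=prev(19) | reversed so far: 48 -> 19 -> 23 -> 32 -> 32
Step 6: curr=44, set curr.next=prev(48) | reversed so far: 44 -> 48 -> 19 -> 23 -> 32 -> 32
Step 7: curr=19, set curr.next=prev(44) | reversed so far: 19 -> 44 -> 48 -> 19 -> 23 -> 32 -> 32

19 -> 44 -> 48 -> 19 -> 23 -> 32 -> 32 -> None


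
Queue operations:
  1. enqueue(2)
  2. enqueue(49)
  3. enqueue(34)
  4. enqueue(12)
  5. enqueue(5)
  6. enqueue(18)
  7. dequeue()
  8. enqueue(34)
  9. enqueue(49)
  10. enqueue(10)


enqueue(2) -> [2]
enqueue(49) -> [2, 49]
enqueue(34) -> [2, 49, 34]
enqueue(12) -> [2, 49, 34, 12]
enqueue(5) -> [2, 49, 34, 12, 5]
enqueue(18) -> [2, 49, 34, 12, 5, 18]
dequeue()->2, [49, 34, 12, 5, 18]
enqueue(34) -> [49, 34, 12, 5, 18, 34]
enqueue(49) -> [49, 34, 12, 5, 18, 34, 49]
enqueue(10) -> [49, 34, 12, 5, 18, 34, 49, 10]

Final queue: [49, 34, 12, 5, 18, 34, 49, 10]


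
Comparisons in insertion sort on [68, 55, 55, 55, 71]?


Algorithm: insertion sort
Input: [68, 55, 55, 55, 71]
Sorted: [55, 55, 55, 68, 71]

6


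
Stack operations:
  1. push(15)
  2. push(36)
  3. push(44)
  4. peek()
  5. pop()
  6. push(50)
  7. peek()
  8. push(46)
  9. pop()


push(15) -> [15]
push(36) -> [15, 36]
push(44) -> [15, 36, 44]
peek()->44
pop()->44, [15, 36]
push(50) -> [15, 36, 50]
peek()->50
push(46) -> [15, 36, 50, 46]
pop()->46, [15, 36, 50]

Final stack: [15, 36, 50]


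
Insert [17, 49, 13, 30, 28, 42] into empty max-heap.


Insert 17: [17]
Insert 49: [49, 17]
Insert 13: [49, 17, 13]
Insert 30: [49, 30, 13, 17]
Insert 28: [49, 30, 13, 17, 28]
Insert 42: [49, 30, 42, 17, 28, 13]

Final heap: [49, 30, 42, 17, 28, 13]


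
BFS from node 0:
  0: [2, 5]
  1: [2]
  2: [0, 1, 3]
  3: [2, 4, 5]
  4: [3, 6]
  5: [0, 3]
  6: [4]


Visit 0, enqueue [2, 5]
Visit 2, enqueue [1, 3]
Visit 5, enqueue []
Visit 1, enqueue []
Visit 3, enqueue [4]
Visit 4, enqueue [6]
Visit 6, enqueue []

BFS order: [0, 2, 5, 1, 3, 4, 6]


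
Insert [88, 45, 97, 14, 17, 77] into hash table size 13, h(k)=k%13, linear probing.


Insert 88: h=10 -> slot 10
Insert 45: h=6 -> slot 6
Insert 97: h=6, 1 probes -> slot 7
Insert 14: h=1 -> slot 1
Insert 17: h=4 -> slot 4
Insert 77: h=12 -> slot 12

Table: [None, 14, None, None, 17, None, 45, 97, None, None, 88, None, 77]


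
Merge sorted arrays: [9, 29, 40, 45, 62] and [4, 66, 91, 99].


Take 4 from B
Take 9 from A
Take 29 from A
Take 40 from A
Take 45 from A
Take 62 from A

Merged: [4, 9, 29, 40, 45, 62, 66, 91, 99]


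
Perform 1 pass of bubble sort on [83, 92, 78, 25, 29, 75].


Initial: [83, 92, 78, 25, 29, 75]
Pass 1: [83, 78, 25, 29, 75, 92] (4 swaps)

After 1 pass: [83, 78, 25, 29, 75, 92]


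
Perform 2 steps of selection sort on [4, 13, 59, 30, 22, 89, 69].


Initial: [4, 13, 59, 30, 22, 89, 69]
Step 1: min=4 at 0
  Swap: [4, 13, 59, 30, 22, 89, 69]
Step 2: min=13 at 1
  Swap: [4, 13, 59, 30, 22, 89, 69]

After 2 steps: [4, 13, 59, 30, 22, 89, 69]


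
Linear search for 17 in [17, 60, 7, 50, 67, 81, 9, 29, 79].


i=0: 17==17 found!

Found at 0, 1 comps


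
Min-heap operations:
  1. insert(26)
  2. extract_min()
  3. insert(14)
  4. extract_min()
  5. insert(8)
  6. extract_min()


insert(26) -> [26]
extract_min()->26, []
insert(14) -> [14]
extract_min()->14, []
insert(8) -> [8]
extract_min()->8, []

Final heap: []


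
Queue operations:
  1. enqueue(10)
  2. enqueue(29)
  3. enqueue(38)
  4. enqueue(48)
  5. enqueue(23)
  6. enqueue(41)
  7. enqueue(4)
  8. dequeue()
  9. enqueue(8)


enqueue(10) -> [10]
enqueue(29) -> [10, 29]
enqueue(38) -> [10, 29, 38]
enqueue(48) -> [10, 29, 38, 48]
enqueue(23) -> [10, 29, 38, 48, 23]
enqueue(41) -> [10, 29, 38, 48, 23, 41]
enqueue(4) -> [10, 29, 38, 48, 23, 41, 4]
dequeue()->10, [29, 38, 48, 23, 41, 4]
enqueue(8) -> [29, 38, 48, 23, 41, 4, 8]

Final queue: [29, 38, 48, 23, 41, 4, 8]


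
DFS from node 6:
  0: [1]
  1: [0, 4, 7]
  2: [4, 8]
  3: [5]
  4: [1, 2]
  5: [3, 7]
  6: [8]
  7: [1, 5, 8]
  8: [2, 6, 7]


Visit 6, push [8]
Visit 8, push [7, 2]
Visit 2, push [4]
Visit 4, push [1]
Visit 1, push [7, 0]
Visit 0, push []
Visit 7, push [5]
Visit 5, push [3]
Visit 3, push []

DFS order: [6, 8, 2, 4, 1, 0, 7, 5, 3]


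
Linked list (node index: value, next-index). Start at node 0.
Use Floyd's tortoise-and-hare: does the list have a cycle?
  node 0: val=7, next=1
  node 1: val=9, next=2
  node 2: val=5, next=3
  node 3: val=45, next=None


Floyd's tortoise (slow, +1) and hare (fast, +2):
  init: slow=0, fast=0
  step 1: slow=1, fast=2
  step 2: fast 2->3->None, no cycle

Cycle: no


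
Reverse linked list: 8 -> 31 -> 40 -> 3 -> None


Step 1: curr=8, set curr.next=prev(None) | reversed so far: 8
Step 2: curr=31, set curr.next=prev(8) | reversed so far: 31 -> 8
Step 3: curr=40, set curr.next=prev(31) | reversed so far: 40 -> 31 -> 8
Step 4: curr=3, set curr.next=prev(40) | reversed so far: 3 -> 40 -> 31 -> 8

3 -> 40 -> 31 -> 8 -> None


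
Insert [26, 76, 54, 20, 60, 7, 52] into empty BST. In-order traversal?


Insert 26: root
Insert 76: R from 26
Insert 54: R from 26 -> L from 76
Insert 20: L from 26
Insert 60: R from 26 -> L from 76 -> R from 54
Insert 7: L from 26 -> L from 20
Insert 52: R from 26 -> L from 76 -> L from 54

In-order: [7, 20, 26, 52, 54, 60, 76]


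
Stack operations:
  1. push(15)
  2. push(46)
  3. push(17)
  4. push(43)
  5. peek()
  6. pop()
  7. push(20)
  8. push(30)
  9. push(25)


push(15) -> [15]
push(46) -> [15, 46]
push(17) -> [15, 46, 17]
push(43) -> [15, 46, 17, 43]
peek()->43
pop()->43, [15, 46, 17]
push(20) -> [15, 46, 17, 20]
push(30) -> [15, 46, 17, 20, 30]
push(25) -> [15, 46, 17, 20, 30, 25]

Final stack: [15, 46, 17, 20, 30, 25]


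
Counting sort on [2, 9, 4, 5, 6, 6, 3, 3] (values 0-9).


Input: [2, 9, 4, 5, 6, 6, 3, 3]
Counts: [0, 0, 1, 2, 1, 1, 2, 0, 0, 1]

Sorted: [2, 3, 3, 4, 5, 6, 6, 9]


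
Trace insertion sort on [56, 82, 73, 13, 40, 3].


Initial: [56, 82, 73, 13, 40, 3]
Insert 82: [56, 82, 73, 13, 40, 3]
Insert 73: [56, 73, 82, 13, 40, 3]
Insert 13: [13, 56, 73, 82, 40, 3]
Insert 40: [13, 40, 56, 73, 82, 3]
Insert 3: [3, 13, 40, 56, 73, 82]

Sorted: [3, 13, 40, 56, 73, 82]


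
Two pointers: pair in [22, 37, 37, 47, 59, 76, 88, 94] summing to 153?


lo=0(22)+hi=7(94)=116
lo=1(37)+hi=7(94)=131
lo=2(37)+hi=7(94)=131
lo=3(47)+hi=7(94)=141
lo=4(59)+hi=7(94)=153

Yes: 59+94=153


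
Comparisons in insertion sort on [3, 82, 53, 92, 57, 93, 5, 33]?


Algorithm: insertion sort
Input: [3, 82, 53, 92, 57, 93, 5, 33]
Sorted: [3, 5, 33, 53, 57, 82, 92, 93]

20


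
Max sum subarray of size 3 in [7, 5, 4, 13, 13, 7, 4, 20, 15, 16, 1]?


[0:3]: 16
[1:4]: 22
[2:5]: 30
[3:6]: 33
[4:7]: 24
[5:8]: 31
[6:9]: 39
[7:10]: 51
[8:11]: 32

Max: 51 at [7:10]


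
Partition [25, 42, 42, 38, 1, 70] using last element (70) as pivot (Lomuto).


Pivot: 70
  25 <= 70: advance i (no swap)
  42 <= 70: advance i (no swap)
  42 <= 70: advance i (no swap)
  38 <= 70: advance i (no swap)
  1 <= 70: advance i (no swap)
Place pivot at 5: [25, 42, 42, 38, 1, 70]

Partitioned: [25, 42, 42, 38, 1, 70]


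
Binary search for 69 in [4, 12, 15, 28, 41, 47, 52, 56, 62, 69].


Step 1: lo=0, hi=9, mid=4, val=41
Step 2: lo=5, hi=9, mid=7, val=56
Step 3: lo=8, hi=9, mid=8, val=62
Step 4: lo=9, hi=9, mid=9, val=69

Found at index 9


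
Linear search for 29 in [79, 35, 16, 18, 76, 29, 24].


i=0: 79!=29
i=1: 35!=29
i=2: 16!=29
i=3: 18!=29
i=4: 76!=29
i=5: 29==29 found!

Found at 5, 6 comps


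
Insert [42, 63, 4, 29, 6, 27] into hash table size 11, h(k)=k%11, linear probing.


Insert 42: h=9 -> slot 9
Insert 63: h=8 -> slot 8
Insert 4: h=4 -> slot 4
Insert 29: h=7 -> slot 7
Insert 6: h=6 -> slot 6
Insert 27: h=5 -> slot 5

Table: [None, None, None, None, 4, 27, 6, 29, 63, 42, None]


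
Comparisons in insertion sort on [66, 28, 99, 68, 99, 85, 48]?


Algorithm: insertion sort
Input: [66, 28, 99, 68, 99, 85, 48]
Sorted: [28, 48, 66, 68, 85, 99, 99]

14


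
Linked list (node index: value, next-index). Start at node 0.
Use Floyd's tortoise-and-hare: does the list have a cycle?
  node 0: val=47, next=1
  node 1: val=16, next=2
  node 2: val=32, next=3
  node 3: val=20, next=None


Floyd's tortoise (slow, +1) and hare (fast, +2):
  init: slow=0, fast=0
  step 1: slow=1, fast=2
  step 2: fast 2->3->None, no cycle

Cycle: no


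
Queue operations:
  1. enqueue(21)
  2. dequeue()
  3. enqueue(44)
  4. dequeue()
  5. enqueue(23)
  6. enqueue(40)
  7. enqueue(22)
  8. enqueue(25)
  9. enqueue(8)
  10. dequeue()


enqueue(21) -> [21]
dequeue()->21, []
enqueue(44) -> [44]
dequeue()->44, []
enqueue(23) -> [23]
enqueue(40) -> [23, 40]
enqueue(22) -> [23, 40, 22]
enqueue(25) -> [23, 40, 22, 25]
enqueue(8) -> [23, 40, 22, 25, 8]
dequeue()->23, [40, 22, 25, 8]

Final queue: [40, 22, 25, 8]


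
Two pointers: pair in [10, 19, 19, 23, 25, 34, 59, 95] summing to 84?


lo=0(10)+hi=7(95)=105
lo=0(10)+hi=6(59)=69
lo=1(19)+hi=6(59)=78
lo=2(19)+hi=6(59)=78
lo=3(23)+hi=6(59)=82
lo=4(25)+hi=6(59)=84

Yes: 25+59=84


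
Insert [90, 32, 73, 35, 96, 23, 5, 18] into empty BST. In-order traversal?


Insert 90: root
Insert 32: L from 90
Insert 73: L from 90 -> R from 32
Insert 35: L from 90 -> R from 32 -> L from 73
Insert 96: R from 90
Insert 23: L from 90 -> L from 32
Insert 5: L from 90 -> L from 32 -> L from 23
Insert 18: L from 90 -> L from 32 -> L from 23 -> R from 5

In-order: [5, 18, 23, 32, 35, 73, 90, 96]


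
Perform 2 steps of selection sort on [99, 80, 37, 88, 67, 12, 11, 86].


Initial: [99, 80, 37, 88, 67, 12, 11, 86]
Step 1: min=11 at 6
  Swap: [11, 80, 37, 88, 67, 12, 99, 86]
Step 2: min=12 at 5
  Swap: [11, 12, 37, 88, 67, 80, 99, 86]

After 2 steps: [11, 12, 37, 88, 67, 80, 99, 86]


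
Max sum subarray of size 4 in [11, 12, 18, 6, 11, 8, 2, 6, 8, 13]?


[0:4]: 47
[1:5]: 47
[2:6]: 43
[3:7]: 27
[4:8]: 27
[5:9]: 24
[6:10]: 29

Max: 47 at [0:4]


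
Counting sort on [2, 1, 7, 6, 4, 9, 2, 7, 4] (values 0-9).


Input: [2, 1, 7, 6, 4, 9, 2, 7, 4]
Counts: [0, 1, 2, 0, 2, 0, 1, 2, 0, 1]

Sorted: [1, 2, 2, 4, 4, 6, 7, 7, 9]


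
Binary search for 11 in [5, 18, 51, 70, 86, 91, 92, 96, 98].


Step 1: lo=0, hi=8, mid=4, val=86
Step 2: lo=0, hi=3, mid=1, val=18
Step 3: lo=0, hi=0, mid=0, val=5

Not found


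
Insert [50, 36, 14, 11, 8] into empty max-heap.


Insert 50: [50]
Insert 36: [50, 36]
Insert 14: [50, 36, 14]
Insert 11: [50, 36, 14, 11]
Insert 8: [50, 36, 14, 11, 8]

Final heap: [50, 36, 14, 11, 8]


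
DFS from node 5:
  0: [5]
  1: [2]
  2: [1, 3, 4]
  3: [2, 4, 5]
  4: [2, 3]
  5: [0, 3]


Visit 5, push [3, 0]
Visit 0, push []
Visit 3, push [4, 2]
Visit 2, push [4, 1]
Visit 1, push []
Visit 4, push []

DFS order: [5, 0, 3, 2, 1, 4]


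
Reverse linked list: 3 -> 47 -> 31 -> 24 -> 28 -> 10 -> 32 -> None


Step 1: curr=3, set curr.next=prev(None) | reversed so far: 3
Step 2: curr=47, set curr.next=prev(3) | reversed so far: 47 -> 3
Step 3: curr=31, set curr.next=prev(47) | reversed so far: 31 -> 47 -> 3
Step 4: curr=24, set curr.next=prev(31) | reversed so far: 24 -> 31 -> 47 -> 3
Step 5: curr=28, set curr.next=prev(24) | reversed so far: 28 -> 24 -> 31 -> 47 -> 3
Step 6: curr=10, set curr.next=prev(28) | reversed so far: 10 -> 28 -> 24 -> 31 -> 47 -> 3
Step 7: curr=32, set curr.next=prev(10) | reversed so far: 32 -> 10 -> 28 -> 24 -> 31 -> 47 -> 3

32 -> 10 -> 28 -> 24 -> 31 -> 47 -> 3 -> None


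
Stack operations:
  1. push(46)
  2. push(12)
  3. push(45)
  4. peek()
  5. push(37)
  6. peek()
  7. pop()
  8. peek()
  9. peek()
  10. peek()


push(46) -> [46]
push(12) -> [46, 12]
push(45) -> [46, 12, 45]
peek()->45
push(37) -> [46, 12, 45, 37]
peek()->37
pop()->37, [46, 12, 45]
peek()->45
peek()->45
peek()->45

Final stack: [46, 12, 45]


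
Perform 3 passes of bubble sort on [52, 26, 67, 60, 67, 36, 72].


Initial: [52, 26, 67, 60, 67, 36, 72]
Pass 1: [26, 52, 60, 67, 36, 67, 72] (3 swaps)
Pass 2: [26, 52, 60, 36, 67, 67, 72] (1 swaps)
Pass 3: [26, 52, 36, 60, 67, 67, 72] (1 swaps)

After 3 passes: [26, 52, 36, 60, 67, 67, 72]


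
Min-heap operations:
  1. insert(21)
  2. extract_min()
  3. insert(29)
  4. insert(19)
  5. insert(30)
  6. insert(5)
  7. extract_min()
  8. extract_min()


insert(21) -> [21]
extract_min()->21, []
insert(29) -> [29]
insert(19) -> [19, 29]
insert(30) -> [19, 29, 30]
insert(5) -> [5, 19, 30, 29]
extract_min()->5, [19, 29, 30]
extract_min()->19, [29, 30]

Final heap: [29, 30]


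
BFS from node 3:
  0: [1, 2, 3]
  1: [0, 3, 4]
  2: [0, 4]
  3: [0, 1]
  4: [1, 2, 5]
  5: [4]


Visit 3, enqueue [0, 1]
Visit 0, enqueue [2]
Visit 1, enqueue [4]
Visit 2, enqueue []
Visit 4, enqueue [5]
Visit 5, enqueue []

BFS order: [3, 0, 1, 2, 4, 5]


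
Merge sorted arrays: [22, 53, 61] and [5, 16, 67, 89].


Take 5 from B
Take 16 from B
Take 22 from A
Take 53 from A
Take 61 from A

Merged: [5, 16, 22, 53, 61, 67, 89]


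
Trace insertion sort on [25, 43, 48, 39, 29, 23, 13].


Initial: [25, 43, 48, 39, 29, 23, 13]
Insert 43: [25, 43, 48, 39, 29, 23, 13]
Insert 48: [25, 43, 48, 39, 29, 23, 13]
Insert 39: [25, 39, 43, 48, 29, 23, 13]
Insert 29: [25, 29, 39, 43, 48, 23, 13]
Insert 23: [23, 25, 29, 39, 43, 48, 13]
Insert 13: [13, 23, 25, 29, 39, 43, 48]

Sorted: [13, 23, 25, 29, 39, 43, 48]


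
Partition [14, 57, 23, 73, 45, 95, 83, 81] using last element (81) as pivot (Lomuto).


Pivot: 81
  14 <= 81: advance i (no swap)
  57 <= 81: advance i (no swap)
  23 <= 81: advance i (no swap)
  73 <= 81: advance i (no swap)
  45 <= 81: advance i (no swap)
Place pivot at 5: [14, 57, 23, 73, 45, 81, 83, 95]

Partitioned: [14, 57, 23, 73, 45, 81, 83, 95]


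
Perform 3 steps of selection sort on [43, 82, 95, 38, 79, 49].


Initial: [43, 82, 95, 38, 79, 49]
Step 1: min=38 at 3
  Swap: [38, 82, 95, 43, 79, 49]
Step 2: min=43 at 3
  Swap: [38, 43, 95, 82, 79, 49]
Step 3: min=49 at 5
  Swap: [38, 43, 49, 82, 79, 95]

After 3 steps: [38, 43, 49, 82, 79, 95]


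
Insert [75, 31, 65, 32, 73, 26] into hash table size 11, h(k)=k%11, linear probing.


Insert 75: h=9 -> slot 9
Insert 31: h=9, 1 probes -> slot 10
Insert 65: h=10, 1 probes -> slot 0
Insert 32: h=10, 2 probes -> slot 1
Insert 73: h=7 -> slot 7
Insert 26: h=4 -> slot 4

Table: [65, 32, None, None, 26, None, None, 73, None, 75, 31]


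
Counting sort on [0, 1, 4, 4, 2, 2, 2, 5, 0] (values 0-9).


Input: [0, 1, 4, 4, 2, 2, 2, 5, 0]
Counts: [2, 1, 3, 0, 2, 1, 0, 0, 0, 0]

Sorted: [0, 0, 1, 2, 2, 2, 4, 4, 5]


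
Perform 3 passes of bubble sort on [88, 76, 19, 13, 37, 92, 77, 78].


Initial: [88, 76, 19, 13, 37, 92, 77, 78]
Pass 1: [76, 19, 13, 37, 88, 77, 78, 92] (6 swaps)
Pass 2: [19, 13, 37, 76, 77, 78, 88, 92] (5 swaps)
Pass 3: [13, 19, 37, 76, 77, 78, 88, 92] (1 swaps)

After 3 passes: [13, 19, 37, 76, 77, 78, 88, 92]


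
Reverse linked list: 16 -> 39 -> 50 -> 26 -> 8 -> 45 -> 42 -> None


Step 1: curr=16, set curr.next=prev(None) | reversed so far: 16
Step 2: curr=39, set curr.next=prev(16) | reversed so far: 39 -> 16
Step 3: curr=50, set curr.next=prev(39) | reversed so far: 50 -> 39 -> 16
Step 4: curr=26, set curr.next=prev(50) | reversed so far: 26 -> 50 -> 39 -> 16
Step 5: curr=8, set curr.next=prev(26) | reversed so far: 8 -> 26 -> 50 -> 39 -> 16
Step 6: curr=45, set curr.next=prev(8) | reversed so far: 45 -> 8 -> 26 -> 50 -> 39 -> 16
Step 7: curr=42, set curr.next=prev(45) | reversed so far: 42 -> 45 -> 8 -> 26 -> 50 -> 39 -> 16

42 -> 45 -> 8 -> 26 -> 50 -> 39 -> 16 -> None


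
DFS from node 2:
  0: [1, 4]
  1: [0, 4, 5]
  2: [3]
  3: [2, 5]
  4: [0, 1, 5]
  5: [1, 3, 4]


Visit 2, push [3]
Visit 3, push [5]
Visit 5, push [4, 1]
Visit 1, push [4, 0]
Visit 0, push [4]
Visit 4, push []

DFS order: [2, 3, 5, 1, 0, 4]


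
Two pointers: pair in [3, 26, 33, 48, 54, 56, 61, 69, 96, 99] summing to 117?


lo=0(3)+hi=9(99)=102
lo=1(26)+hi=9(99)=125
lo=1(26)+hi=8(96)=122
lo=1(26)+hi=7(69)=95
lo=2(33)+hi=7(69)=102
lo=3(48)+hi=7(69)=117

Yes: 48+69=117


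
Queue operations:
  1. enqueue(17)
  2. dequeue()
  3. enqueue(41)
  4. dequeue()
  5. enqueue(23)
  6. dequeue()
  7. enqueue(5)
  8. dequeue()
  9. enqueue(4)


enqueue(17) -> [17]
dequeue()->17, []
enqueue(41) -> [41]
dequeue()->41, []
enqueue(23) -> [23]
dequeue()->23, []
enqueue(5) -> [5]
dequeue()->5, []
enqueue(4) -> [4]

Final queue: [4]


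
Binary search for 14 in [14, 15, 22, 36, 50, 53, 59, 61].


Step 1: lo=0, hi=7, mid=3, val=36
Step 2: lo=0, hi=2, mid=1, val=15
Step 3: lo=0, hi=0, mid=0, val=14

Found at index 0


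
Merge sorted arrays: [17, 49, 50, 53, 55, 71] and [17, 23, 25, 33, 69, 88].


Take 17 from A
Take 17 from B
Take 23 from B
Take 25 from B
Take 33 from B
Take 49 from A
Take 50 from A
Take 53 from A
Take 55 from A
Take 69 from B
Take 71 from A

Merged: [17, 17, 23, 25, 33, 49, 50, 53, 55, 69, 71, 88]


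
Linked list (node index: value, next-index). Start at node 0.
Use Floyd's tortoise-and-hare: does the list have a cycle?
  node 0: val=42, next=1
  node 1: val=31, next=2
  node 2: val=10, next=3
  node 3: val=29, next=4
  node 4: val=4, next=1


Floyd's tortoise (slow, +1) and hare (fast, +2):
  init: slow=0, fast=0
  step 1: slow=1, fast=2
  step 2: slow=2, fast=4
  step 3: slow=3, fast=2
  step 4: slow=4, fast=4
  slow == fast at node 4: cycle detected

Cycle: yes


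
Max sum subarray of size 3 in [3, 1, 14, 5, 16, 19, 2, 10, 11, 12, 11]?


[0:3]: 18
[1:4]: 20
[2:5]: 35
[3:6]: 40
[4:7]: 37
[5:8]: 31
[6:9]: 23
[7:10]: 33
[8:11]: 34

Max: 40 at [3:6]


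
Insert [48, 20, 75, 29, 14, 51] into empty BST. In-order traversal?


Insert 48: root
Insert 20: L from 48
Insert 75: R from 48
Insert 29: L from 48 -> R from 20
Insert 14: L from 48 -> L from 20
Insert 51: R from 48 -> L from 75

In-order: [14, 20, 29, 48, 51, 75]


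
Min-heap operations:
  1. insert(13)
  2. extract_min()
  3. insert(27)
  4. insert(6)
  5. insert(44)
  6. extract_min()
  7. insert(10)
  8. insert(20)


insert(13) -> [13]
extract_min()->13, []
insert(27) -> [27]
insert(6) -> [6, 27]
insert(44) -> [6, 27, 44]
extract_min()->6, [27, 44]
insert(10) -> [10, 44, 27]
insert(20) -> [10, 20, 27, 44]

Final heap: [10, 20, 27, 44]


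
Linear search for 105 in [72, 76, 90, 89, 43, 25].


i=0: 72!=105
i=1: 76!=105
i=2: 90!=105
i=3: 89!=105
i=4: 43!=105
i=5: 25!=105

Not found, 6 comps


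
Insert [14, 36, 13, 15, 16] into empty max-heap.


Insert 14: [14]
Insert 36: [36, 14]
Insert 13: [36, 14, 13]
Insert 15: [36, 15, 13, 14]
Insert 16: [36, 16, 13, 14, 15]

Final heap: [36, 16, 13, 14, 15]


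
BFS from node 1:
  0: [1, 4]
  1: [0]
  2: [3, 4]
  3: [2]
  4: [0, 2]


Visit 1, enqueue [0]
Visit 0, enqueue [4]
Visit 4, enqueue [2]
Visit 2, enqueue [3]
Visit 3, enqueue []

BFS order: [1, 0, 4, 2, 3]


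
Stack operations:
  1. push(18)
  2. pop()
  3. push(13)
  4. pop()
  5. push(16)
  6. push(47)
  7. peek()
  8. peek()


push(18) -> [18]
pop()->18, []
push(13) -> [13]
pop()->13, []
push(16) -> [16]
push(47) -> [16, 47]
peek()->47
peek()->47

Final stack: [16, 47]


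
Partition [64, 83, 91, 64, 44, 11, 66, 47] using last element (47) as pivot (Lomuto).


Pivot: 47
  44 <= 47: swap -> [44, 83, 91, 64, 64, 11, 66, 47]
  11 <= 47: swap -> [44, 11, 91, 64, 64, 83, 66, 47]
Place pivot at 2: [44, 11, 47, 64, 64, 83, 66, 91]

Partitioned: [44, 11, 47, 64, 64, 83, 66, 91]


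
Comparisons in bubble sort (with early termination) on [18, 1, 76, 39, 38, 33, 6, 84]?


Algorithm: bubble sort (with early termination)
Input: [18, 1, 76, 39, 38, 33, 6, 84]
Sorted: [1, 6, 18, 33, 38, 39, 76, 84]

27


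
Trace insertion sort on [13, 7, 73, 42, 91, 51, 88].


Initial: [13, 7, 73, 42, 91, 51, 88]
Insert 7: [7, 13, 73, 42, 91, 51, 88]
Insert 73: [7, 13, 73, 42, 91, 51, 88]
Insert 42: [7, 13, 42, 73, 91, 51, 88]
Insert 91: [7, 13, 42, 73, 91, 51, 88]
Insert 51: [7, 13, 42, 51, 73, 91, 88]
Insert 88: [7, 13, 42, 51, 73, 88, 91]

Sorted: [7, 13, 42, 51, 73, 88, 91]


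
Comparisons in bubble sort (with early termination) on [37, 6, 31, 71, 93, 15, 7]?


Algorithm: bubble sort (with early termination)
Input: [37, 6, 31, 71, 93, 15, 7]
Sorted: [6, 7, 15, 31, 37, 71, 93]

21


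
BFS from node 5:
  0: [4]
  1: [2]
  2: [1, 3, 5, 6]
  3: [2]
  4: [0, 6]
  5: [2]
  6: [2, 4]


Visit 5, enqueue [2]
Visit 2, enqueue [1, 3, 6]
Visit 1, enqueue []
Visit 3, enqueue []
Visit 6, enqueue [4]
Visit 4, enqueue [0]
Visit 0, enqueue []

BFS order: [5, 2, 1, 3, 6, 4, 0]


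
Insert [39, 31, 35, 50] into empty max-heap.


Insert 39: [39]
Insert 31: [39, 31]
Insert 35: [39, 31, 35]
Insert 50: [50, 39, 35, 31]

Final heap: [50, 39, 35, 31]


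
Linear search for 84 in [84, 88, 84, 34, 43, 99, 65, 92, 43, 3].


i=0: 84==84 found!

Found at 0, 1 comps


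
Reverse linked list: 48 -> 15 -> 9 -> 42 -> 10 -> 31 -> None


Step 1: curr=48, set curr.next=prev(None) | reversed so far: 48
Step 2: curr=15, set curr.next=prev(48) | reversed so far: 15 -> 48
Step 3: curr=9, set curr.next=prev(15) | reversed so far: 9 -> 15 -> 48
Step 4: curr=42, set curr.next=prev(9) | reversed so far: 42 -> 9 -> 15 -> 48
Step 5: curr=10, set curr.next=prev(42) | reversed so far: 10 -> 42 -> 9 -> 15 -> 48
Step 6: curr=31, set curr.next=prev(10) | reversed so far: 31 -> 10 -> 42 -> 9 -> 15 -> 48

31 -> 10 -> 42 -> 9 -> 15 -> 48 -> None


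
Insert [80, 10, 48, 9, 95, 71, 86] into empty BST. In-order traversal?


Insert 80: root
Insert 10: L from 80
Insert 48: L from 80 -> R from 10
Insert 9: L from 80 -> L from 10
Insert 95: R from 80
Insert 71: L from 80 -> R from 10 -> R from 48
Insert 86: R from 80 -> L from 95

In-order: [9, 10, 48, 71, 80, 86, 95]


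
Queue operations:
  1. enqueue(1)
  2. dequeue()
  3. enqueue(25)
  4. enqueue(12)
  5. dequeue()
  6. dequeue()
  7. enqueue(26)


enqueue(1) -> [1]
dequeue()->1, []
enqueue(25) -> [25]
enqueue(12) -> [25, 12]
dequeue()->25, [12]
dequeue()->12, []
enqueue(26) -> [26]

Final queue: [26]


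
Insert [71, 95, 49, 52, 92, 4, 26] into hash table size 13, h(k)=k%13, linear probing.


Insert 71: h=6 -> slot 6
Insert 95: h=4 -> slot 4
Insert 49: h=10 -> slot 10
Insert 52: h=0 -> slot 0
Insert 92: h=1 -> slot 1
Insert 4: h=4, 1 probes -> slot 5
Insert 26: h=0, 2 probes -> slot 2

Table: [52, 92, 26, None, 95, 4, 71, None, None, None, 49, None, None]


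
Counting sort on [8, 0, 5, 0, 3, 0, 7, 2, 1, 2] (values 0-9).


Input: [8, 0, 5, 0, 3, 0, 7, 2, 1, 2]
Counts: [3, 1, 2, 1, 0, 1, 0, 1, 1, 0]

Sorted: [0, 0, 0, 1, 2, 2, 3, 5, 7, 8]


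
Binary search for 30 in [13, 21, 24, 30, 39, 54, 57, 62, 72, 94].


Step 1: lo=0, hi=9, mid=4, val=39
Step 2: lo=0, hi=3, mid=1, val=21
Step 3: lo=2, hi=3, mid=2, val=24
Step 4: lo=3, hi=3, mid=3, val=30

Found at index 3


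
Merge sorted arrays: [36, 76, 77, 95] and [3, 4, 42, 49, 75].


Take 3 from B
Take 4 from B
Take 36 from A
Take 42 from B
Take 49 from B
Take 75 from B

Merged: [3, 4, 36, 42, 49, 75, 76, 77, 95]


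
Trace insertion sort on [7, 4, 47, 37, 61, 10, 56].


Initial: [7, 4, 47, 37, 61, 10, 56]
Insert 4: [4, 7, 47, 37, 61, 10, 56]
Insert 47: [4, 7, 47, 37, 61, 10, 56]
Insert 37: [4, 7, 37, 47, 61, 10, 56]
Insert 61: [4, 7, 37, 47, 61, 10, 56]
Insert 10: [4, 7, 10, 37, 47, 61, 56]
Insert 56: [4, 7, 10, 37, 47, 56, 61]

Sorted: [4, 7, 10, 37, 47, 56, 61]


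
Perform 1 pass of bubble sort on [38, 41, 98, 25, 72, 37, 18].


Initial: [38, 41, 98, 25, 72, 37, 18]
Pass 1: [38, 41, 25, 72, 37, 18, 98] (4 swaps)

After 1 pass: [38, 41, 25, 72, 37, 18, 98]


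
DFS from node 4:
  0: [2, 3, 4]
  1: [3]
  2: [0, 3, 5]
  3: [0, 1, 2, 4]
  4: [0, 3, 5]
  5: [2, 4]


Visit 4, push [5, 3, 0]
Visit 0, push [3, 2]
Visit 2, push [5, 3]
Visit 3, push [1]
Visit 1, push []
Visit 5, push []

DFS order: [4, 0, 2, 3, 1, 5]


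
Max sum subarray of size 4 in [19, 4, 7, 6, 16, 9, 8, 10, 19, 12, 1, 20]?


[0:4]: 36
[1:5]: 33
[2:6]: 38
[3:7]: 39
[4:8]: 43
[5:9]: 46
[6:10]: 49
[7:11]: 42
[8:12]: 52

Max: 52 at [8:12]


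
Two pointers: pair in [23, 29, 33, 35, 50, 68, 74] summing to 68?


lo=0(23)+hi=6(74)=97
lo=0(23)+hi=5(68)=91
lo=0(23)+hi=4(50)=73
lo=0(23)+hi=3(35)=58
lo=1(29)+hi=3(35)=64
lo=2(33)+hi=3(35)=68

Yes: 33+35=68


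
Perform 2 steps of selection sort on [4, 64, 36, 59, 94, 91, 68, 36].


Initial: [4, 64, 36, 59, 94, 91, 68, 36]
Step 1: min=4 at 0
  Swap: [4, 64, 36, 59, 94, 91, 68, 36]
Step 2: min=36 at 2
  Swap: [4, 36, 64, 59, 94, 91, 68, 36]

After 2 steps: [4, 36, 64, 59, 94, 91, 68, 36]


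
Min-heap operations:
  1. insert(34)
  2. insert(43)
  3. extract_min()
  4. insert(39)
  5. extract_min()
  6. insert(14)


insert(34) -> [34]
insert(43) -> [34, 43]
extract_min()->34, [43]
insert(39) -> [39, 43]
extract_min()->39, [43]
insert(14) -> [14, 43]

Final heap: [14, 43]


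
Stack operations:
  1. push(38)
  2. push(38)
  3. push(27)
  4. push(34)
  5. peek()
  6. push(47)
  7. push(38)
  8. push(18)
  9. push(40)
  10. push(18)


push(38) -> [38]
push(38) -> [38, 38]
push(27) -> [38, 38, 27]
push(34) -> [38, 38, 27, 34]
peek()->34
push(47) -> [38, 38, 27, 34, 47]
push(38) -> [38, 38, 27, 34, 47, 38]
push(18) -> [38, 38, 27, 34, 47, 38, 18]
push(40) -> [38, 38, 27, 34, 47, 38, 18, 40]
push(18) -> [38, 38, 27, 34, 47, 38, 18, 40, 18]

Final stack: [38, 38, 27, 34, 47, 38, 18, 40, 18]


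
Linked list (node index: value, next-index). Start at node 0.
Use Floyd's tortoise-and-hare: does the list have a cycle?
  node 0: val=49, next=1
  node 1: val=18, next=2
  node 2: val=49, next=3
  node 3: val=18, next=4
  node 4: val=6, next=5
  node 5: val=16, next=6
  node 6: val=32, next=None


Floyd's tortoise (slow, +1) and hare (fast, +2):
  init: slow=0, fast=0
  step 1: slow=1, fast=2
  step 2: slow=2, fast=4
  step 3: slow=3, fast=6
  step 4: fast -> None, no cycle

Cycle: no


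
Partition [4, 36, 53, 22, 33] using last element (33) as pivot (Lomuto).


Pivot: 33
  4 <= 33: advance i (no swap)
  22 <= 33: swap -> [4, 22, 53, 36, 33]
Place pivot at 2: [4, 22, 33, 36, 53]

Partitioned: [4, 22, 33, 36, 53]


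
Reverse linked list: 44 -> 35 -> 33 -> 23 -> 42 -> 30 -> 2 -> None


Step 1: curr=44, set curr.next=prev(None) | reversed so far: 44
Step 2: curr=35, set curr.next=prev(44) | reversed so far: 35 -> 44
Step 3: curr=33, set curr.next=prev(35) | reversed so far: 33 -> 35 -> 44
Step 4: curr=23, set curr.next=prev(33) | reversed so far: 23 -> 33 -> 35 -> 44
Step 5: curr=42, set curr.next=prev(23) | reversed so far: 42 -> 23 -> 33 -> 35 -> 44
Step 6: curr=30, set curr.next=prev(42) | reversed so far: 30 -> 42 -> 23 -> 33 -> 35 -> 44
Step 7: curr=2, set curr.next=prev(30) | reversed so far: 2 -> 30 -> 42 -> 23 -> 33 -> 35 -> 44

2 -> 30 -> 42 -> 23 -> 33 -> 35 -> 44 -> None


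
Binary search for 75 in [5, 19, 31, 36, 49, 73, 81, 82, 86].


Step 1: lo=0, hi=8, mid=4, val=49
Step 2: lo=5, hi=8, mid=6, val=81
Step 3: lo=5, hi=5, mid=5, val=73

Not found


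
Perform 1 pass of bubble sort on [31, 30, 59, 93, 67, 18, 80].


Initial: [31, 30, 59, 93, 67, 18, 80]
Pass 1: [30, 31, 59, 67, 18, 80, 93] (4 swaps)

After 1 pass: [30, 31, 59, 67, 18, 80, 93]


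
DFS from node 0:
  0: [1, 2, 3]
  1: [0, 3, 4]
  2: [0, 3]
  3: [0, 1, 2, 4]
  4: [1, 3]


Visit 0, push [3, 2, 1]
Visit 1, push [4, 3]
Visit 3, push [4, 2]
Visit 2, push []
Visit 4, push []

DFS order: [0, 1, 3, 2, 4]


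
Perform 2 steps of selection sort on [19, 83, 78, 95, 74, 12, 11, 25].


Initial: [19, 83, 78, 95, 74, 12, 11, 25]
Step 1: min=11 at 6
  Swap: [11, 83, 78, 95, 74, 12, 19, 25]
Step 2: min=12 at 5
  Swap: [11, 12, 78, 95, 74, 83, 19, 25]

After 2 steps: [11, 12, 78, 95, 74, 83, 19, 25]


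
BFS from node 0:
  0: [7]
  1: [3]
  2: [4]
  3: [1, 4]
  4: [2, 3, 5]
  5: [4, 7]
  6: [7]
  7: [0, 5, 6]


Visit 0, enqueue [7]
Visit 7, enqueue [5, 6]
Visit 5, enqueue [4]
Visit 6, enqueue []
Visit 4, enqueue [2, 3]
Visit 2, enqueue []
Visit 3, enqueue [1]
Visit 1, enqueue []

BFS order: [0, 7, 5, 6, 4, 2, 3, 1]


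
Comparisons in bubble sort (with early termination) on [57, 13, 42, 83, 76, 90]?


Algorithm: bubble sort (with early termination)
Input: [57, 13, 42, 83, 76, 90]
Sorted: [13, 42, 57, 76, 83, 90]

9


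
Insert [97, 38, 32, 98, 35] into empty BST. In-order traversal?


Insert 97: root
Insert 38: L from 97
Insert 32: L from 97 -> L from 38
Insert 98: R from 97
Insert 35: L from 97 -> L from 38 -> R from 32

In-order: [32, 35, 38, 97, 98]


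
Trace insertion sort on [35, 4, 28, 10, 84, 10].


Initial: [35, 4, 28, 10, 84, 10]
Insert 4: [4, 35, 28, 10, 84, 10]
Insert 28: [4, 28, 35, 10, 84, 10]
Insert 10: [4, 10, 28, 35, 84, 10]
Insert 84: [4, 10, 28, 35, 84, 10]
Insert 10: [4, 10, 10, 28, 35, 84]

Sorted: [4, 10, 10, 28, 35, 84]


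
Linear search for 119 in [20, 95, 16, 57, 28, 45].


i=0: 20!=119
i=1: 95!=119
i=2: 16!=119
i=3: 57!=119
i=4: 28!=119
i=5: 45!=119

Not found, 6 comps


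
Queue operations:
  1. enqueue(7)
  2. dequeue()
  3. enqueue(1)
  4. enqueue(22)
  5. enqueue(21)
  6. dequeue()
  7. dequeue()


enqueue(7) -> [7]
dequeue()->7, []
enqueue(1) -> [1]
enqueue(22) -> [1, 22]
enqueue(21) -> [1, 22, 21]
dequeue()->1, [22, 21]
dequeue()->22, [21]

Final queue: [21]


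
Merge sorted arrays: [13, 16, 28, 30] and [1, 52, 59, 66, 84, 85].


Take 1 from B
Take 13 from A
Take 16 from A
Take 28 from A
Take 30 from A

Merged: [1, 13, 16, 28, 30, 52, 59, 66, 84, 85]


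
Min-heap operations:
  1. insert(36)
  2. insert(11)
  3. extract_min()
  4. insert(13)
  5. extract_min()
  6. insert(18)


insert(36) -> [36]
insert(11) -> [11, 36]
extract_min()->11, [36]
insert(13) -> [13, 36]
extract_min()->13, [36]
insert(18) -> [18, 36]

Final heap: [18, 36]


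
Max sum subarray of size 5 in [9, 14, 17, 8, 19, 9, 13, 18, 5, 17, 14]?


[0:5]: 67
[1:6]: 67
[2:7]: 66
[3:8]: 67
[4:9]: 64
[5:10]: 62
[6:11]: 67

Max: 67 at [0:5]


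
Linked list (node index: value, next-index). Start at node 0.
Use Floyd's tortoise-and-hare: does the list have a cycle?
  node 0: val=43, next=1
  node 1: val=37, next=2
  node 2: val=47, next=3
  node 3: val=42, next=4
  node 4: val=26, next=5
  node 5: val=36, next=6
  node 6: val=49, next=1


Floyd's tortoise (slow, +1) and hare (fast, +2):
  init: slow=0, fast=0
  step 1: slow=1, fast=2
  step 2: slow=2, fast=4
  step 3: slow=3, fast=6
  step 4: slow=4, fast=2
  step 5: slow=5, fast=4
  step 6: slow=6, fast=6
  slow == fast at node 6: cycle detected

Cycle: yes


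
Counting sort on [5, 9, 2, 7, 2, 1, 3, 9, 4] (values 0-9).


Input: [5, 9, 2, 7, 2, 1, 3, 9, 4]
Counts: [0, 1, 2, 1, 1, 1, 0, 1, 0, 2]

Sorted: [1, 2, 2, 3, 4, 5, 7, 9, 9]


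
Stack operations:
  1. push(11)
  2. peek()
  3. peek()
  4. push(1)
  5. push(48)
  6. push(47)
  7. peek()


push(11) -> [11]
peek()->11
peek()->11
push(1) -> [11, 1]
push(48) -> [11, 1, 48]
push(47) -> [11, 1, 48, 47]
peek()->47

Final stack: [11, 1, 48, 47]


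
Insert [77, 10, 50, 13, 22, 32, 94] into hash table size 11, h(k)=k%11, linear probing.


Insert 77: h=0 -> slot 0
Insert 10: h=10 -> slot 10
Insert 50: h=6 -> slot 6
Insert 13: h=2 -> slot 2
Insert 22: h=0, 1 probes -> slot 1
Insert 32: h=10, 4 probes -> slot 3
Insert 94: h=6, 1 probes -> slot 7

Table: [77, 22, 13, 32, None, None, 50, 94, None, None, 10]


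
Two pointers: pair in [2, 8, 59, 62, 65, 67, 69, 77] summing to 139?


lo=0(2)+hi=7(77)=79
lo=1(8)+hi=7(77)=85
lo=2(59)+hi=7(77)=136
lo=3(62)+hi=7(77)=139

Yes: 62+77=139


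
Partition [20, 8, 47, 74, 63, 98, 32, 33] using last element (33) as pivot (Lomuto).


Pivot: 33
  20 <= 33: advance i (no swap)
  8 <= 33: advance i (no swap)
  32 <= 33: swap -> [20, 8, 32, 74, 63, 98, 47, 33]
Place pivot at 3: [20, 8, 32, 33, 63, 98, 47, 74]

Partitioned: [20, 8, 32, 33, 63, 98, 47, 74]


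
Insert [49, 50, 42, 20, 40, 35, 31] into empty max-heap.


Insert 49: [49]
Insert 50: [50, 49]
Insert 42: [50, 49, 42]
Insert 20: [50, 49, 42, 20]
Insert 40: [50, 49, 42, 20, 40]
Insert 35: [50, 49, 42, 20, 40, 35]
Insert 31: [50, 49, 42, 20, 40, 35, 31]

Final heap: [50, 49, 42, 20, 40, 35, 31]


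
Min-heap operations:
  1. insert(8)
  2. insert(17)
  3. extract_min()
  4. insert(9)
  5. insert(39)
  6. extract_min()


insert(8) -> [8]
insert(17) -> [8, 17]
extract_min()->8, [17]
insert(9) -> [9, 17]
insert(39) -> [9, 17, 39]
extract_min()->9, [17, 39]

Final heap: [17, 39]


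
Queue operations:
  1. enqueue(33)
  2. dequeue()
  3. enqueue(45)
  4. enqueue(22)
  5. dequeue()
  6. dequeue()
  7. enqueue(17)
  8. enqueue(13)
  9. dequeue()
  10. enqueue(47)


enqueue(33) -> [33]
dequeue()->33, []
enqueue(45) -> [45]
enqueue(22) -> [45, 22]
dequeue()->45, [22]
dequeue()->22, []
enqueue(17) -> [17]
enqueue(13) -> [17, 13]
dequeue()->17, [13]
enqueue(47) -> [13, 47]

Final queue: [13, 47]
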